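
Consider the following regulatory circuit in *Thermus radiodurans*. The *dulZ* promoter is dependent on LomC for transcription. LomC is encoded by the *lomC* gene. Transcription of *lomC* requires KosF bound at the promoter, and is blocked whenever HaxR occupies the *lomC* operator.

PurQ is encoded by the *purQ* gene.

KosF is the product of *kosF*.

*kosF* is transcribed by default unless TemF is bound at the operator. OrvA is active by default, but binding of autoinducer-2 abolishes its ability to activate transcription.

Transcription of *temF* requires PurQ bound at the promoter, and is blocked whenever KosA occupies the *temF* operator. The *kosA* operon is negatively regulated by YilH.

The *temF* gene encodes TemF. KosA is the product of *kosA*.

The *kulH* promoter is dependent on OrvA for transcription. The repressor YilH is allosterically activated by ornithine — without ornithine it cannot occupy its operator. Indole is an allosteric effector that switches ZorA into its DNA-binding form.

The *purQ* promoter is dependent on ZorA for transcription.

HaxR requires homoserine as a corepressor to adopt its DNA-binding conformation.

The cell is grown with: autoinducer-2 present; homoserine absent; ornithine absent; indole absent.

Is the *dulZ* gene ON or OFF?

ON

Indole is absent, so ZorA is inactive.
Required activator ZorA is absent, so *purQ* is not transcribed.
So PurQ is not produced.
Ornithine is absent, so YilH is inactive.
With no repressor bound, *kosA* is transcribed.
So KosA is produced and active.
With repressor KosA bound, *temF* is not transcribed.
So TemF is not produced.
With no repressor bound, *kosF* is transcribed.
So KosF is produced and active.
Homoserine is absent, so HaxR is inactive.
No repressor is bound and KosF is active, so *lomC* is transcribed.
So LomC is produced and active.
No repressor is bound and LomC is active, so *dulZ* is transcribed.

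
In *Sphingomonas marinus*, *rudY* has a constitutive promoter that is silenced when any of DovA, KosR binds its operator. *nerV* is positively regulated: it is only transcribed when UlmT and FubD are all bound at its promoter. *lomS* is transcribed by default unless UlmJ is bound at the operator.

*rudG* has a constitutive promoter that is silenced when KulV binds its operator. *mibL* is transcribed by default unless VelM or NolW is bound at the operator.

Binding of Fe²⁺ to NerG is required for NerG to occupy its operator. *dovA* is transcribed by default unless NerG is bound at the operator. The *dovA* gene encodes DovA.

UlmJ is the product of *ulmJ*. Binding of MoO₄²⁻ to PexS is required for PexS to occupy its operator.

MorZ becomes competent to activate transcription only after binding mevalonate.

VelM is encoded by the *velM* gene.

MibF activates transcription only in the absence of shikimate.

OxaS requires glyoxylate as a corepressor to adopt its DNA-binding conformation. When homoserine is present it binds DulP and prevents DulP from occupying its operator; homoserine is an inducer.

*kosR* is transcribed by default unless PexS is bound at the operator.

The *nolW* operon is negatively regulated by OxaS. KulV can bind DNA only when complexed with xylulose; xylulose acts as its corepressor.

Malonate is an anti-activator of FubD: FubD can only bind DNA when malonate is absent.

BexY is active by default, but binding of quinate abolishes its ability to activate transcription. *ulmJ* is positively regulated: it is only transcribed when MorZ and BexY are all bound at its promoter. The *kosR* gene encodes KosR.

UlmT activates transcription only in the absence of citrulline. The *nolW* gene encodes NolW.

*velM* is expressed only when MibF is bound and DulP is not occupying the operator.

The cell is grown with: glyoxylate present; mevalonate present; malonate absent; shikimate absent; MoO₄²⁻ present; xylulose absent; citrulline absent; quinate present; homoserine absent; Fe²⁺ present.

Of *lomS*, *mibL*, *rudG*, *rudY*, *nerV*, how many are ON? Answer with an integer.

5

Mevalonate is present, so MorZ is active.
Quinate is present, so BexY is inactive.
Required activator BexY is absent, so *ulmJ* is not transcribed.
So UlmJ is not produced.
With no repressor bound, *lomS* is transcribed.
→ *lomS* is ON.
Homoserine is absent, so DulP is active.
Shikimate is absent, so MibF is active.
With repressor DulP bound, *velM* is not transcribed.
So VelM is not produced.
Glyoxylate is present, so OxaS is active.
With repressor OxaS bound, *nolW* is not transcribed.
So NolW is not produced.
With no repressor bound, *mibL* is transcribed.
→ *mibL* is ON.
Xylulose is absent, so KulV is inactive.
With no repressor bound, *rudG* is transcribed.
→ *rudG* is ON.
Fe²⁺ is present, so NerG is active.
With repressor NerG bound, *dovA* is not transcribed.
So DovA is not produced.
MoO₄²⁻ is present, so PexS is active.
With repressor PexS bound, *kosR* is not transcribed.
So KosR is not produced.
With no repressor bound, *rudY* is transcribed.
→ *rudY* is ON.
Citrulline is absent, so UlmT is active.
Malonate is absent, so FubD is active.
No repressor is bound and UlmT and FubD are active, so *nerV* is transcribed.
→ *nerV* is ON.
5 of the 5 genes are transcribed.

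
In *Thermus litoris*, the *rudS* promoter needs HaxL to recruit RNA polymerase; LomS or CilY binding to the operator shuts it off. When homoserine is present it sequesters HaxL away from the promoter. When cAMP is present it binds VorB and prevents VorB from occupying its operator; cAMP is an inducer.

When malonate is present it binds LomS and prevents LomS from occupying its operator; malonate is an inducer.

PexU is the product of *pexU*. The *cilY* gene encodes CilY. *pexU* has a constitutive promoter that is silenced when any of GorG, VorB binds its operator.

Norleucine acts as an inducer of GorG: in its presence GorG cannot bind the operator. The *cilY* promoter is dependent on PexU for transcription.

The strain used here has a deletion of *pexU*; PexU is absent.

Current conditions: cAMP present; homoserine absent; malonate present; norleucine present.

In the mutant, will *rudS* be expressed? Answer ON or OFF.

Homoserine is absent, so HaxL is active.
Malonate is present, so LomS is inactive.
PexU is non-functional in this strain, so it has no effect.
Required activator PexU is absent, so *cilY* is not transcribed.
So CilY is not produced.
No repressor is bound and HaxL is active, so *rudS* is transcribed.

ON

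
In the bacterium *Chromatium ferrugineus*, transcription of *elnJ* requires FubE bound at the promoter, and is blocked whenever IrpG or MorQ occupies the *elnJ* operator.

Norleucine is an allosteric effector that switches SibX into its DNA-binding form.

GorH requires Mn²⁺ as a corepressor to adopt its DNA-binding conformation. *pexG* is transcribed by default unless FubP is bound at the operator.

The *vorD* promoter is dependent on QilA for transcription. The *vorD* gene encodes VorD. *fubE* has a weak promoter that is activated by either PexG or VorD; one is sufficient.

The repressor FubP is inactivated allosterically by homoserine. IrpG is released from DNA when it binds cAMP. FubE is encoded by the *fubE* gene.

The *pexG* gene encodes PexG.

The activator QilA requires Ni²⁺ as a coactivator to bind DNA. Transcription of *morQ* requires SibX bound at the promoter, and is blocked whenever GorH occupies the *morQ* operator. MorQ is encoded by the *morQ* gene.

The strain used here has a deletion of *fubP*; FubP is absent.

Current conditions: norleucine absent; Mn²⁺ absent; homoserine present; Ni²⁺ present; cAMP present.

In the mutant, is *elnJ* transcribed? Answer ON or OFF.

cAMP is present, so IrpG is inactive.
FubP is non-functional in this strain, so it has no effect.
With no repressor bound, *pexG* is transcribed.
So PexG is produced and active.
Ni²⁺ is present, so QilA is active.
No repressor is bound and QilA is active, so *vorD* is transcribed.
So VorD is produced and active.
Activator PexG is present, so *fubE* is transcribed.
So FubE is produced and active.
Mn²⁺ is absent, so GorH is inactive.
Norleucine is absent, so SibX is inactive.
Required activator SibX is absent, so *morQ* is not transcribed.
So MorQ is not produced.
No repressor is bound and FubE is active, so *elnJ* is transcribed.

ON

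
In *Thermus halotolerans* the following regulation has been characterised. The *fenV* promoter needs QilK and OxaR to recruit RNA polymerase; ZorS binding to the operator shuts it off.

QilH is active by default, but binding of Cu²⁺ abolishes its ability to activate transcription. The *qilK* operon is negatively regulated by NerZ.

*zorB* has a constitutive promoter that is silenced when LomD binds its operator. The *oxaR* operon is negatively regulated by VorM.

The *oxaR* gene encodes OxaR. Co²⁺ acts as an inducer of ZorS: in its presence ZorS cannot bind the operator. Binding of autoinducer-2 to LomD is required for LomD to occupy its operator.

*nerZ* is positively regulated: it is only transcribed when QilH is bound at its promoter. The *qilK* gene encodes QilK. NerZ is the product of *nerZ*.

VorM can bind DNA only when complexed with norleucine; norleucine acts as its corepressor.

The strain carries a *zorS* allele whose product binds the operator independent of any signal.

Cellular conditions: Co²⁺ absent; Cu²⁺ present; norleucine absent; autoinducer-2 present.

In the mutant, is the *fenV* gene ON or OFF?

OFF

Cu²⁺ is present, so QilH is inactive.
Required activator QilH is absent, so *nerZ* is not transcribed.
So NerZ is not produced.
With no repressor bound, *qilK* is transcribed.
So QilK is produced and active.
ZorS is constitutively active in this strain.
Norleucine is absent, so VorM is inactive.
With no repressor bound, *oxaR* is transcribed.
So OxaR is produced and active.
With repressor ZorS bound, *fenV* is not transcribed.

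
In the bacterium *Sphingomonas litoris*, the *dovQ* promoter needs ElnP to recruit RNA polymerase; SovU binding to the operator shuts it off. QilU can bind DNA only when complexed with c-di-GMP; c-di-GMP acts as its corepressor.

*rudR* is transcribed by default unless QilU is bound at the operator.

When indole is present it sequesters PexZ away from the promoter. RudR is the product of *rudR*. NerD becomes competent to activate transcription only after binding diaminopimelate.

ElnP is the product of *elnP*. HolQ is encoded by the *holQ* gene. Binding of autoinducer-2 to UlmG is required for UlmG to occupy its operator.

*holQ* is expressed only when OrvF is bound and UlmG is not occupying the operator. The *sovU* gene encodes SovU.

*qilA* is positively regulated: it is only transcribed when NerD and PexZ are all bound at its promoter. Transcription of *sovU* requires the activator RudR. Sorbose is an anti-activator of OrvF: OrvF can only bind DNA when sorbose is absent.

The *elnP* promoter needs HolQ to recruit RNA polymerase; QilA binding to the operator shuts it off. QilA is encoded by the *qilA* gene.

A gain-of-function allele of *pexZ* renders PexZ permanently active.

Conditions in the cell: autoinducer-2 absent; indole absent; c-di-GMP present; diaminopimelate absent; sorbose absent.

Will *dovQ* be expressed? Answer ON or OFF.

c-di-GMP is present, so QilU is active.
With repressor QilU bound, *rudR* is not transcribed.
So RudR is not produced.
Required activator RudR is absent, so *sovU* is not transcribed.
So SovU is not produced.
Autoinducer-2 is absent, so UlmG is inactive.
Sorbose is absent, so OrvF is active.
No repressor is bound and OrvF is active, so *holQ* is transcribed.
So HolQ is produced and active.
Diaminopimelate is absent, so NerD is inactive.
PexZ is constitutively active in this strain.
Required activator NerD is absent, so *qilA* is not transcribed.
So QilA is not produced.
No repressor is bound and HolQ is active, so *elnP* is transcribed.
So ElnP is produced and active.
No repressor is bound and ElnP is active, so *dovQ* is transcribed.

ON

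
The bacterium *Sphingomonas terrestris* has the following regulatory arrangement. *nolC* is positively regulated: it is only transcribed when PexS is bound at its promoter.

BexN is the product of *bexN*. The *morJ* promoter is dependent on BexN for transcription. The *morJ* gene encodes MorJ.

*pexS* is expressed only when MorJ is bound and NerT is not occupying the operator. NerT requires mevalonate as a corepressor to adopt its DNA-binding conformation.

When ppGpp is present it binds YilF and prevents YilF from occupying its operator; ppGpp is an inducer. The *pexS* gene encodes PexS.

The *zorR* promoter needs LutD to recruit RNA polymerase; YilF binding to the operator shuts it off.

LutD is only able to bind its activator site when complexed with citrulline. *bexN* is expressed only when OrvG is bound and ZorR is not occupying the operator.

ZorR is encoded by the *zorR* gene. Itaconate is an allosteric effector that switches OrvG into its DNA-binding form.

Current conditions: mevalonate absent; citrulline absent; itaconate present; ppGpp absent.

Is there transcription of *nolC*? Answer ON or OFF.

ON

Citrulline is absent, so LutD is inactive.
ppGpp is absent, so YilF is active.
With repressor YilF bound, *zorR* is not transcribed.
So ZorR is not produced.
Itaconate is present, so OrvG is active.
No repressor is bound and OrvG is active, so *bexN* is transcribed.
So BexN is produced and active.
No repressor is bound and BexN is active, so *morJ* is transcribed.
So MorJ is produced and active.
Mevalonate is absent, so NerT is inactive.
No repressor is bound and MorJ is active, so *pexS* is transcribed.
So PexS is produced and active.
No repressor is bound and PexS is active, so *nolC* is transcribed.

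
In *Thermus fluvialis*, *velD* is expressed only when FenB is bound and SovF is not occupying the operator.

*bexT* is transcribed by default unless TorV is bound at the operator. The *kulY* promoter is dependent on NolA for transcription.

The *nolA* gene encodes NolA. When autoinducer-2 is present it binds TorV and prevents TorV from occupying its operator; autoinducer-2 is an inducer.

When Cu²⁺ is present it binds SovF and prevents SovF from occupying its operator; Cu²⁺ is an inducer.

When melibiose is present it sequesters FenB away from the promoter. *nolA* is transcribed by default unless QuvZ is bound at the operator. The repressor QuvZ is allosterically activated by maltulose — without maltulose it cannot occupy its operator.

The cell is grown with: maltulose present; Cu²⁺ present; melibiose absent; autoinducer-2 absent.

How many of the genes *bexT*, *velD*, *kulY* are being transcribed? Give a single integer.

1

Autoinducer-2 is absent, so TorV is active.
With repressor TorV bound, *bexT* is not transcribed.
→ *bexT* is OFF.
Melibiose is absent, so FenB is active.
Cu²⁺ is present, so SovF is inactive.
No repressor is bound and FenB is active, so *velD* is transcribed.
→ *velD* is ON.
Maltulose is present, so QuvZ is active.
With repressor QuvZ bound, *nolA* is not transcribed.
So NolA is not produced.
Required activator NolA is absent, so *kulY* is not transcribed.
→ *kulY* is OFF.
1 of the 3 genes is transcribed.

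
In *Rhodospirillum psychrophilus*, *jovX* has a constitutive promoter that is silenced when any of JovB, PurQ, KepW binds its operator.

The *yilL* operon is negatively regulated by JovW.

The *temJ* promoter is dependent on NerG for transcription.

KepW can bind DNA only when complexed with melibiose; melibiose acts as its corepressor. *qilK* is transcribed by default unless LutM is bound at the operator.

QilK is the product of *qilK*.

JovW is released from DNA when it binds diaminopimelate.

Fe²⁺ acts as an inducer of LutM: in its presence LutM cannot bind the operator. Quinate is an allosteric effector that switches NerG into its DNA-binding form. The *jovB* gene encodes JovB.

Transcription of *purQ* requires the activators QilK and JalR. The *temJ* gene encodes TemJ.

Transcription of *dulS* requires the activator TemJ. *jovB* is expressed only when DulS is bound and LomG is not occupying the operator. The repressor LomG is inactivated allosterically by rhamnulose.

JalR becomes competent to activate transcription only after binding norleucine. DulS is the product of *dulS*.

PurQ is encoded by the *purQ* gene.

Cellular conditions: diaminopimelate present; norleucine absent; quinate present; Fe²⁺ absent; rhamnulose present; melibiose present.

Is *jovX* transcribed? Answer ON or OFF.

OFF

Rhamnulose is present, so LomG is inactive.
Quinate is present, so NerG is active.
No repressor is bound and NerG is active, so *temJ* is transcribed.
So TemJ is produced and active.
No repressor is bound and TemJ is active, so *dulS* is transcribed.
So DulS is produced and active.
No repressor is bound and DulS is active, so *jovB* is transcribed.
So JovB is produced and active.
Fe²⁺ is absent, so LutM is active.
With repressor LutM bound, *qilK* is not transcribed.
So QilK is not produced.
Norleucine is absent, so JalR is inactive.
Required activator QilK is absent, so *purQ* is not transcribed.
So PurQ is not produced.
Melibiose is present, so KepW is active.
With repressor JovB bound, *jovX* is not transcribed.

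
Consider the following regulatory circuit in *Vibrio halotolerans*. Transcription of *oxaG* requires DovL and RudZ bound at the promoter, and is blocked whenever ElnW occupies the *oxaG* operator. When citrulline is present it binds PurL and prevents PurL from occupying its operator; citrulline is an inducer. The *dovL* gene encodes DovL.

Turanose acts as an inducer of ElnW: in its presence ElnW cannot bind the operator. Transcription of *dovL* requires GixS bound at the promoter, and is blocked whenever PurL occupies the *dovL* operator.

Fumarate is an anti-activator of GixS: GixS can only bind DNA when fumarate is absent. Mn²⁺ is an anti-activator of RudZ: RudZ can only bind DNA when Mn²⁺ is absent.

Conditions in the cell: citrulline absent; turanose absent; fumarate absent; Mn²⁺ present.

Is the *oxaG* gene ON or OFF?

OFF

Citrulline is absent, so PurL is active.
Fumarate is absent, so GixS is active.
With repressor PurL bound, *dovL* is not transcribed.
So DovL is not produced.
Turanose is absent, so ElnW is active.
Mn²⁺ is present, so RudZ is inactive.
With repressor ElnW bound, *oxaG* is not transcribed.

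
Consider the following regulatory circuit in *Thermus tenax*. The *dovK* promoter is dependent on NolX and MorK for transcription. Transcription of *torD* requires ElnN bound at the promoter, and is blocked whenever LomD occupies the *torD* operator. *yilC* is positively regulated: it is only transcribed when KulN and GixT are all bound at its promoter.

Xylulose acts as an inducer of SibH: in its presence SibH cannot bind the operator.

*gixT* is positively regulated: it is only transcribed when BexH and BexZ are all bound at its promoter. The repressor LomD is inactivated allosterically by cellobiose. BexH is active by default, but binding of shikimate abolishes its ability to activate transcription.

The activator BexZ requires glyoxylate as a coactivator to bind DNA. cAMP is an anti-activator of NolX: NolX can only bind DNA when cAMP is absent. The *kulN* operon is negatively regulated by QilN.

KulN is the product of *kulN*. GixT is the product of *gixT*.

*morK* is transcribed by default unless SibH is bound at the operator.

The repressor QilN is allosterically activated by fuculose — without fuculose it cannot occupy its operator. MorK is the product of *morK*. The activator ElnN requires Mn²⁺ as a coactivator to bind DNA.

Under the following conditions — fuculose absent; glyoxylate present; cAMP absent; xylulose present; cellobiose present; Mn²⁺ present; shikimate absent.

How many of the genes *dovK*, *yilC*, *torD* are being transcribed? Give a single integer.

cAMP is absent, so NolX is active.
Xylulose is present, so SibH is inactive.
With no repressor bound, *morK* is transcribed.
So MorK is produced and active.
No repressor is bound and NolX and MorK are active, so *dovK* is transcribed.
→ *dovK* is ON.
Fuculose is absent, so QilN is inactive.
With no repressor bound, *kulN* is transcribed.
So KulN is produced and active.
Shikimate is absent, so BexH is active.
Glyoxylate is present, so BexZ is active.
No repressor is bound and BexH and BexZ are active, so *gixT* is transcribed.
So GixT is produced and active.
No repressor is bound and KulN and GixT are active, so *yilC* is transcribed.
→ *yilC* is ON.
Cellobiose is present, so LomD is inactive.
Mn²⁺ is present, so ElnN is active.
No repressor is bound and ElnN is active, so *torD* is transcribed.
→ *torD* is ON.
3 of the 3 genes are transcribed.

3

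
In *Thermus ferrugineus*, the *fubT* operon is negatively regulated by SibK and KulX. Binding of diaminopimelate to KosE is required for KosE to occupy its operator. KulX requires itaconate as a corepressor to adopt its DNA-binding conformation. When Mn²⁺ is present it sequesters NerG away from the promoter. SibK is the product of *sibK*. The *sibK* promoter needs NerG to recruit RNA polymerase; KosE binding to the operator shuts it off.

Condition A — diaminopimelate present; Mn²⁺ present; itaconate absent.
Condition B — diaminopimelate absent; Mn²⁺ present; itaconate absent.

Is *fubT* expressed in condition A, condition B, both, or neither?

Condition A:
Diaminopimelate is present, so KosE is active.
Mn²⁺ is present, so NerG is inactive.
With repressor KosE bound, *sibK* is not transcribed.
So SibK is not produced.
Itaconate is absent, so KulX is inactive.
With no repressor bound, *fubT* is transcribed.
→ *fubT* is ON in A.
Condition B:
Diaminopimelate is absent, so KosE is inactive.
Mn²⁺ is present, so NerG is inactive.
Required activator NerG is absent, so *sibK* is not transcribed.
So SibK is not produced.
Itaconate is absent, so KulX is inactive.
With no repressor bound, *fubT* is transcribed.
→ *fubT* is ON in B.

both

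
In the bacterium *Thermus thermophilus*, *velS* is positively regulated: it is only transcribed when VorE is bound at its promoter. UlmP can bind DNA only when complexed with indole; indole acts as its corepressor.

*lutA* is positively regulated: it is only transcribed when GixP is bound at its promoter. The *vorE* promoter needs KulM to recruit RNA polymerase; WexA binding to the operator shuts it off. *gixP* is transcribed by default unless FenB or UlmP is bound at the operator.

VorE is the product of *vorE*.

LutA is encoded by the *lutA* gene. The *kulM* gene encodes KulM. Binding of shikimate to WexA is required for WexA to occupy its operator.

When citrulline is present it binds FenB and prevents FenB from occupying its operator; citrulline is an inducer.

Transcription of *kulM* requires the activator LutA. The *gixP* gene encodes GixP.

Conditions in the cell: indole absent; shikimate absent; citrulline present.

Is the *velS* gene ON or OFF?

ON

Citrulline is present, so FenB is inactive.
Indole is absent, so UlmP is inactive.
With no repressor bound, *gixP* is transcribed.
So GixP is produced and active.
No repressor is bound and GixP is active, so *lutA* is transcribed.
So LutA is produced and active.
No repressor is bound and LutA is active, so *kulM* is transcribed.
So KulM is produced and active.
Shikimate is absent, so WexA is inactive.
No repressor is bound and KulM is active, so *vorE* is transcribed.
So VorE is produced and active.
No repressor is bound and VorE is active, so *velS* is transcribed.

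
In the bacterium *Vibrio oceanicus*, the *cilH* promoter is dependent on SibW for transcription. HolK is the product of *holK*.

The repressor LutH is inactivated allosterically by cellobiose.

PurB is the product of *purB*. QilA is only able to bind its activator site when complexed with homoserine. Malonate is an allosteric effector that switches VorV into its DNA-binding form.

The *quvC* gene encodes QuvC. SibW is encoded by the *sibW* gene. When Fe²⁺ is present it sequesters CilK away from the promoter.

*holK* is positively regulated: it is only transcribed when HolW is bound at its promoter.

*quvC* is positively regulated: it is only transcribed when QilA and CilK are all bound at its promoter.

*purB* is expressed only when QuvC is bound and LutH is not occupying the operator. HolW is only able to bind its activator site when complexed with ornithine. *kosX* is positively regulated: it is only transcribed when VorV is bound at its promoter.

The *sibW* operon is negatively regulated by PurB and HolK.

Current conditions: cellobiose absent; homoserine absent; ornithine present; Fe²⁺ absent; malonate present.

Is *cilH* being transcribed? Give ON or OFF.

Homoserine is absent, so QilA is inactive.
Fe²⁺ is absent, so CilK is active.
Required activator QilA is absent, so *quvC* is not transcribed.
So QuvC is not produced.
Cellobiose is absent, so LutH is active.
With repressor LutH bound, *purB* is not transcribed.
So PurB is not produced.
Ornithine is present, so HolW is active.
No repressor is bound and HolW is active, so *holK* is transcribed.
So HolK is produced and active.
With repressor HolK bound, *sibW* is not transcribed.
So SibW is not produced.
Required activator SibW is absent, so *cilH* is not transcribed.

OFF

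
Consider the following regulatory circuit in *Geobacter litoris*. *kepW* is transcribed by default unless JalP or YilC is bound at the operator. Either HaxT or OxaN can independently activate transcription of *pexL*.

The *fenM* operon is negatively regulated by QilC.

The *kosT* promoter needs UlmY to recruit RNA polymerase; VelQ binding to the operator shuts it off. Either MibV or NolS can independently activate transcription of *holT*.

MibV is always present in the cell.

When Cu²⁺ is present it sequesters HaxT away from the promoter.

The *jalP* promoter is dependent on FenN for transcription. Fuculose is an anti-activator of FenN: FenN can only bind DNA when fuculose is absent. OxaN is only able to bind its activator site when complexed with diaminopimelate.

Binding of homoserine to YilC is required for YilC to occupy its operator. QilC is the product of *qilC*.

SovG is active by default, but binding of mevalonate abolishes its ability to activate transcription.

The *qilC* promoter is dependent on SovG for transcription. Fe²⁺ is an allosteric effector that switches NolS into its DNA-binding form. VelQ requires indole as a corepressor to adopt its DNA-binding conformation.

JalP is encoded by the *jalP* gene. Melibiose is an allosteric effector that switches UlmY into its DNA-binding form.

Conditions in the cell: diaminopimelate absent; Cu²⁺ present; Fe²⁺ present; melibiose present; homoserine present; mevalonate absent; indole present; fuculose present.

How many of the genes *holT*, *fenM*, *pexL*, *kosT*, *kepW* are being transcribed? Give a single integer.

MibV is produced constitutively and is active.
Fe²⁺ is present, so NolS is active.
Activator MibV is present, so *holT* is transcribed.
→ *holT* is ON.
Mevalonate is absent, so SovG is active.
No repressor is bound and SovG is active, so *qilC* is transcribed.
So QilC is produced and active.
With repressor QilC bound, *fenM* is not transcribed.
→ *fenM* is OFF.
Cu²⁺ is present, so HaxT is inactive.
Diaminopimelate is absent, so OxaN is inactive.
No activator is available at the *pexL* promoter, so *pexL* is not transcribed.
→ *pexL* is OFF.
Indole is present, so VelQ is active.
Melibiose is present, so UlmY is active.
With repressor VelQ bound, *kosT* is not transcribed.
→ *kosT* is OFF.
Fuculose is present, so FenN is inactive.
Required activator FenN is absent, so *jalP* is not transcribed.
So JalP is not produced.
Homoserine is present, so YilC is active.
With repressor YilC bound, *kepW* is not transcribed.
→ *kepW* is OFF.
1 of the 5 genes is transcribed.

1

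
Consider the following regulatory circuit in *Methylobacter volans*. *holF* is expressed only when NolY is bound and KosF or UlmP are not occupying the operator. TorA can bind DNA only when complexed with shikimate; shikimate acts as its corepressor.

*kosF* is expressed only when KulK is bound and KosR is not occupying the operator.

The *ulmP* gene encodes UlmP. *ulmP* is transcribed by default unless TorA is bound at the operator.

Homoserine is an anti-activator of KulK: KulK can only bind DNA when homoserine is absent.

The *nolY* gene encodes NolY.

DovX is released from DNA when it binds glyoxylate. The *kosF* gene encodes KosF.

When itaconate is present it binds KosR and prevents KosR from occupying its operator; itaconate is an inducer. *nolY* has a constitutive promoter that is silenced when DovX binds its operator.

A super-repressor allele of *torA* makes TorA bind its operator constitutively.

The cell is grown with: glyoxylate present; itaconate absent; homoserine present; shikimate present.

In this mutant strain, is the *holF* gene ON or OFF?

ON

Homoserine is present, so KulK is inactive.
Itaconate is absent, so KosR is active.
With repressor KosR bound, *kosF* is not transcribed.
So KosF is not produced.
Glyoxylate is present, so DovX is inactive.
With no repressor bound, *nolY* is transcribed.
So NolY is produced and active.
TorA is constitutively active in this strain.
With repressor TorA bound, *ulmP* is not transcribed.
So UlmP is not produced.
No repressor is bound and NolY is active, so *holF* is transcribed.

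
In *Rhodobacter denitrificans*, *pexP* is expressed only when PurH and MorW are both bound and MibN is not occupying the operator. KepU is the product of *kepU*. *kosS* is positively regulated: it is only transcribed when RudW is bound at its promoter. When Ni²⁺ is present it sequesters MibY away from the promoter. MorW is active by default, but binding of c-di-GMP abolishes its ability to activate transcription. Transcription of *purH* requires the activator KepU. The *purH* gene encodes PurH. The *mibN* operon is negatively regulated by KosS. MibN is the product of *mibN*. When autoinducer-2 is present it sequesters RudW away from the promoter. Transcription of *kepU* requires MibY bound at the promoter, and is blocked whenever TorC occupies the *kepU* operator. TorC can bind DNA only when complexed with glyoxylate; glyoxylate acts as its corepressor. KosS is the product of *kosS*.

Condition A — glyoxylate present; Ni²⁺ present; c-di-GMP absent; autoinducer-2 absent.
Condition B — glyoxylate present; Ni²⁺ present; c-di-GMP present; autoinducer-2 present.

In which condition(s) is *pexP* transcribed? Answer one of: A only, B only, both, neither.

neither

Condition A:
Glyoxylate is present, so TorC is active.
Ni²⁺ is present, so MibY is inactive.
With repressor TorC bound, *kepU* is not transcribed.
So KepU is not produced.
Required activator KepU is absent, so *purH* is not transcribed.
So PurH is not produced.
c-di-GMP is absent, so MorW is active.
Autoinducer-2 is absent, so RudW is active.
No repressor is bound and RudW is active, so *kosS* is transcribed.
So KosS is produced and active.
With repressor KosS bound, *mibN* is not transcribed.
So MibN is not produced.
Required activator PurH is absent, so *pexP* is not transcribed.
→ *pexP* is OFF in A.
Condition B:
Glyoxylate is present, so TorC is active.
Ni²⁺ is present, so MibY is inactive.
With repressor TorC bound, *kepU* is not transcribed.
So KepU is not produced.
Required activator KepU is absent, so *purH* is not transcribed.
So PurH is not produced.
c-di-GMP is present, so MorW is inactive.
Autoinducer-2 is present, so RudW is inactive.
Required activator RudW is absent, so *kosS* is not transcribed.
So KosS is not produced.
With no repressor bound, *mibN* is transcribed.
So MibN is produced and active.
With repressor MibN bound, *pexP* is not transcribed.
→ *pexP* is OFF in B.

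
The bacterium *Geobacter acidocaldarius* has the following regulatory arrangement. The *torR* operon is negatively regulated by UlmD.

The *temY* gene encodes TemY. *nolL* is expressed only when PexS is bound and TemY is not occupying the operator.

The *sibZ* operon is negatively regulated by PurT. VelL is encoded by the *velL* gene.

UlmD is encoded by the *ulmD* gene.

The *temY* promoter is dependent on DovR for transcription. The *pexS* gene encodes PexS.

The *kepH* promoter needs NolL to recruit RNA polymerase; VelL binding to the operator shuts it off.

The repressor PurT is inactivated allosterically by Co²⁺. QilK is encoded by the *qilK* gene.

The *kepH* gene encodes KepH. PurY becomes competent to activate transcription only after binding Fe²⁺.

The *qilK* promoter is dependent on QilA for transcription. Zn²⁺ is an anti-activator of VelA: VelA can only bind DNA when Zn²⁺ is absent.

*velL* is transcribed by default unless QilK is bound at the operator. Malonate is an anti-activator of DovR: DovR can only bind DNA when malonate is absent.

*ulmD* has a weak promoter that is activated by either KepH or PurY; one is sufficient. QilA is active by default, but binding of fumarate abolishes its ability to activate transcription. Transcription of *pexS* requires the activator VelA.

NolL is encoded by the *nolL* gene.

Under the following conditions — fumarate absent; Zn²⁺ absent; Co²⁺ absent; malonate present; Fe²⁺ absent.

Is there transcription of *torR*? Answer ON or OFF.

OFF

Zn²⁺ is absent, so VelA is active.
No repressor is bound and VelA is active, so *pexS* is transcribed.
So PexS is produced and active.
Malonate is present, so DovR is inactive.
Required activator DovR is absent, so *temY* is not transcribed.
So TemY is not produced.
No repressor is bound and PexS is active, so *nolL* is transcribed.
So NolL is produced and active.
Fumarate is absent, so QilA is active.
No repressor is bound and QilA is active, so *qilK* is transcribed.
So QilK is produced and active.
With repressor QilK bound, *velL* is not transcribed.
So VelL is not produced.
No repressor is bound and NolL is active, so *kepH* is transcribed.
So KepH is produced and active.
Fe²⁺ is absent, so PurY is inactive.
Activator KepH is present, so *ulmD* is transcribed.
So UlmD is produced and active.
With repressor UlmD bound, *torR* is not transcribed.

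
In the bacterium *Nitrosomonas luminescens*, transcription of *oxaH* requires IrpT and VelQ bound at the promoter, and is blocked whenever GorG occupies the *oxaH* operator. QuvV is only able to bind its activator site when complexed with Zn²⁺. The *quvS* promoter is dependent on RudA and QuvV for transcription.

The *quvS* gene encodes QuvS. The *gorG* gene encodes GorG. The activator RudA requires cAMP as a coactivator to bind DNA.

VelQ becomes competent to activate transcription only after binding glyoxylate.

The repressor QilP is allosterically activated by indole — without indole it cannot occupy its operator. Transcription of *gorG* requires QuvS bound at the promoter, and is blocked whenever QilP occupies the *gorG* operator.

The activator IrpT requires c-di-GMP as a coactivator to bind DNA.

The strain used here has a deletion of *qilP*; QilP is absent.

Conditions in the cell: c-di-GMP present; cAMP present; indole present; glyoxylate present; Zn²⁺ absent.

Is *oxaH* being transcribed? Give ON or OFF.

cAMP is present, so RudA is active.
Zn²⁺ is absent, so QuvV is inactive.
Required activator QuvV is absent, so *quvS* is not transcribed.
So QuvS is not produced.
QilP is non-functional in this strain, so it has no effect.
Required activator QuvS is absent, so *gorG* is not transcribed.
So GorG is not produced.
c-di-GMP is present, so IrpT is active.
Glyoxylate is present, so VelQ is active.
No repressor is bound and IrpT and VelQ are active, so *oxaH* is transcribed.

ON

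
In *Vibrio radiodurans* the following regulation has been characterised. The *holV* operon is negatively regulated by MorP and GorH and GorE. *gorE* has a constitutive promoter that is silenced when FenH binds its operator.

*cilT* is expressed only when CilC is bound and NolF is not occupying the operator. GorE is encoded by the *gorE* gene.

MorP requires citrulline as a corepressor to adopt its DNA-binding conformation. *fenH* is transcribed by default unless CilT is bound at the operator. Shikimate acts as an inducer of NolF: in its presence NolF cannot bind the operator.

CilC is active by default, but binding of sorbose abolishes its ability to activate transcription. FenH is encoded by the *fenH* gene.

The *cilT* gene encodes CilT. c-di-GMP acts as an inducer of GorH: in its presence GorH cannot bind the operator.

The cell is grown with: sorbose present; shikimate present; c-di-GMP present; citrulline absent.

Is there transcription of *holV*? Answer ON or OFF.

ON

Citrulline is absent, so MorP is inactive.
c-di-GMP is present, so GorH is inactive.
Shikimate is present, so NolF is inactive.
Sorbose is present, so CilC is inactive.
Required activator CilC is absent, so *cilT* is not transcribed.
So CilT is not produced.
With no repressor bound, *fenH* is transcribed.
So FenH is produced and active.
With repressor FenH bound, *gorE* is not transcribed.
So GorE is not produced.
With no repressor bound, *holV* is transcribed.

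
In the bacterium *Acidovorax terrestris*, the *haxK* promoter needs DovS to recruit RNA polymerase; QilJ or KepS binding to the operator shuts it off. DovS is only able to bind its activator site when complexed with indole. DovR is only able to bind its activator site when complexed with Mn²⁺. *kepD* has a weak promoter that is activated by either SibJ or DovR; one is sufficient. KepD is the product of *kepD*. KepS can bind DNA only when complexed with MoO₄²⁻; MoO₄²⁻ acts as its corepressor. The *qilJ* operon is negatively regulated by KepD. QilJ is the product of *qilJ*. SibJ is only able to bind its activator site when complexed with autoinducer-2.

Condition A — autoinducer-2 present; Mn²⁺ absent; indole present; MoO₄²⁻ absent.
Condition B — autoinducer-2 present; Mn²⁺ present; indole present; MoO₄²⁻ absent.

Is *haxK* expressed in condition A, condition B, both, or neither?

both

Condition A:
Autoinducer-2 is present, so SibJ is active.
Mn²⁺ is absent, so DovR is inactive.
Activator SibJ is present, so *kepD* is transcribed.
So KepD is produced and active.
With repressor KepD bound, *qilJ* is not transcribed.
So QilJ is not produced.
Indole is present, so DovS is active.
MoO₄²⁻ is absent, so KepS is inactive.
No repressor is bound and DovS is active, so *haxK* is transcribed.
→ *haxK* is ON in A.
Condition B:
Autoinducer-2 is present, so SibJ is active.
Mn²⁺ is present, so DovR is active.
Activator SibJ is present, so *kepD* is transcribed.
So KepD is produced and active.
With repressor KepD bound, *qilJ* is not transcribed.
So QilJ is not produced.
Indole is present, so DovS is active.
MoO₄²⁻ is absent, so KepS is inactive.
No repressor is bound and DovS is active, so *haxK* is transcribed.
→ *haxK* is ON in B.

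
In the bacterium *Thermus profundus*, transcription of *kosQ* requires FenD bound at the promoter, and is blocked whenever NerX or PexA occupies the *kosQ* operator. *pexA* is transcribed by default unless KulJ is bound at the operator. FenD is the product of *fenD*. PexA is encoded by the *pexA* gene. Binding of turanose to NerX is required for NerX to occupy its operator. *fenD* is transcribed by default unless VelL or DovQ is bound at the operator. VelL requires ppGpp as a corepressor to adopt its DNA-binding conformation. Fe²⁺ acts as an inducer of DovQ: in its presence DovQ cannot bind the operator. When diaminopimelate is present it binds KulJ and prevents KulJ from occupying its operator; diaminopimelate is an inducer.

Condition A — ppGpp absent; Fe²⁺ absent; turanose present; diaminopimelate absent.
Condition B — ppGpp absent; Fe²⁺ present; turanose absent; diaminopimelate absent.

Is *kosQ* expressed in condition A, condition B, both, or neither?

Condition A:
ppGpp is absent, so VelL is inactive.
Fe²⁺ is absent, so DovQ is active.
With repressor DovQ bound, *fenD* is not transcribed.
So FenD is not produced.
Turanose is present, so NerX is active.
Diaminopimelate is absent, so KulJ is active.
With repressor KulJ bound, *pexA* is not transcribed.
So PexA is not produced.
With repressor NerX bound, *kosQ* is not transcribed.
→ *kosQ* is OFF in A.
Condition B:
ppGpp is absent, so VelL is inactive.
Fe²⁺ is present, so DovQ is inactive.
With no repressor bound, *fenD* is transcribed.
So FenD is produced and active.
Turanose is absent, so NerX is inactive.
Diaminopimelate is absent, so KulJ is active.
With repressor KulJ bound, *pexA* is not transcribed.
So PexA is not produced.
No repressor is bound and FenD is active, so *kosQ* is transcribed.
→ *kosQ* is ON in B.

B only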